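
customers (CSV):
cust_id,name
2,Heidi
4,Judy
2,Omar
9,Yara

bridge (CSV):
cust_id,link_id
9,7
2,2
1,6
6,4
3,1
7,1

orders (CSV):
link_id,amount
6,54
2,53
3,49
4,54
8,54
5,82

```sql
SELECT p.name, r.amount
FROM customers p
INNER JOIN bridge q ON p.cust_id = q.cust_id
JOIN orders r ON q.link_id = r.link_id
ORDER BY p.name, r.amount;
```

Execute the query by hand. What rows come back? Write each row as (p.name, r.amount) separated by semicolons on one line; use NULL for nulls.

Step 1 — p INNER JOIN q on cust_id → 3 row(s).
Then INNER JOIN `orders r` on link_id: keep only rows whose q.link_id appears in r.

(Heidi, 53); (Omar, 53)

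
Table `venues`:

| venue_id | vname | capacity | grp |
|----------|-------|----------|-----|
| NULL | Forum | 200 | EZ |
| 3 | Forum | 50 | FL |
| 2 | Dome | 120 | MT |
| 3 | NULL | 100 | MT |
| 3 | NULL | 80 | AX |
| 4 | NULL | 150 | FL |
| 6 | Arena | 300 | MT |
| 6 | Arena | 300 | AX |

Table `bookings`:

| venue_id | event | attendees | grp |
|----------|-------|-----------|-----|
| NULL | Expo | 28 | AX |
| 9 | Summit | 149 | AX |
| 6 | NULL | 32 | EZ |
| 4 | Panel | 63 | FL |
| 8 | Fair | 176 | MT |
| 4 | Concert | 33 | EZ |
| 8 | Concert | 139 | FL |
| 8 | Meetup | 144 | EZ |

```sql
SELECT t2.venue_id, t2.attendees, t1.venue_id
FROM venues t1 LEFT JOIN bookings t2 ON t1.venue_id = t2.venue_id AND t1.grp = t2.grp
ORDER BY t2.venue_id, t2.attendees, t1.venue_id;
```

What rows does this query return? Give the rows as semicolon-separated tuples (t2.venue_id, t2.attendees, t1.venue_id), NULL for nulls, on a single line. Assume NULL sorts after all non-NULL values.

(4, 63, 4); (NULL, NULL, 2); (NULL, NULL, 3); (NULL, NULL, 3); (NULL, NULL, 3); (NULL, NULL, 6); (NULL, NULL, 6); (NULL, NULL, NULL)

LEFT JOIN keeps every row from `venues`; unmatched rows get NULL for `bookings`'s columns.
Matching on t1.venue_id = t2.venue_id AND t1.grp = t2.grp. A NULL in a compared column never satisfies the condition.
- venue_id=NULL, grp=EZ: no t2 row matches, row kept with t2 columns NULL.
- venue_id=3, grp=FL: no t2 row matches, row kept with t2 columns NULL.
- venue_id=2, grp=MT: no t2 row matches, row kept with t2 columns NULL.
- venue_id=3, grp=MT: no t2 row matches, row kept with t2 columns NULL.
- venue_id=3, grp=AX: no t2 row matches, row kept with t2 columns NULL.
- venue_id=4, grp=FL: 1 matching t2 row(s), so 1 row(s) emitted.
- venue_id=6, grp=MT: no t2 row matches, row kept with t2 columns NULL.
- venue_id=6, grp=AX: no t2 row matches, row kept with t2 columns NULL.
After projecting and ordering:
t2.venue_id | t2.attendees | t1.venue_id
4 | 63 | 4
NULL | NULL | 2
NULL | NULL | 3
NULL | NULL | 3
NULL | NULL | 3
NULL | NULL | 6
NULL | NULL | 6
NULL | NULL | NULL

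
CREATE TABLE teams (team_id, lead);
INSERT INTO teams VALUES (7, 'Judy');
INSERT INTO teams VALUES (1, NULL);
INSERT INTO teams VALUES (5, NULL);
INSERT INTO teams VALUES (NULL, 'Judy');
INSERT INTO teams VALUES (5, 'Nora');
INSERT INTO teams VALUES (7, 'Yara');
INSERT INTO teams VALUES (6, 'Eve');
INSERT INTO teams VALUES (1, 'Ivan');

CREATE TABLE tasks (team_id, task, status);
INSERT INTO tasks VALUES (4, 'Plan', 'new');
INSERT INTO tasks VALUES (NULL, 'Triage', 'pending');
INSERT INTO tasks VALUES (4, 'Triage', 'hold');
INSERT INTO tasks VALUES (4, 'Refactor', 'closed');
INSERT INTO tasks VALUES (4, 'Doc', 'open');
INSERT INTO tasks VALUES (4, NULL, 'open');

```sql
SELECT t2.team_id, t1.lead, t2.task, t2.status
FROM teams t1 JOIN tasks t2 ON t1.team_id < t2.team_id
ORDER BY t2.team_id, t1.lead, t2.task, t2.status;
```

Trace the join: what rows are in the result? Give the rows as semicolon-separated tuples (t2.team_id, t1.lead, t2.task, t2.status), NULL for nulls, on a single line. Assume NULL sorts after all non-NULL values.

(4, Ivan, Doc, open); (4, Ivan, Plan, new); (4, Ivan, Refactor, closed); (4, Ivan, Triage, hold); (4, Ivan, NULL, open); (4, NULL, Doc, open); (4, NULL, Plan, new); (4, NULL, Refactor, closed); (4, NULL, Triage, hold); (4, NULL, NULL, open)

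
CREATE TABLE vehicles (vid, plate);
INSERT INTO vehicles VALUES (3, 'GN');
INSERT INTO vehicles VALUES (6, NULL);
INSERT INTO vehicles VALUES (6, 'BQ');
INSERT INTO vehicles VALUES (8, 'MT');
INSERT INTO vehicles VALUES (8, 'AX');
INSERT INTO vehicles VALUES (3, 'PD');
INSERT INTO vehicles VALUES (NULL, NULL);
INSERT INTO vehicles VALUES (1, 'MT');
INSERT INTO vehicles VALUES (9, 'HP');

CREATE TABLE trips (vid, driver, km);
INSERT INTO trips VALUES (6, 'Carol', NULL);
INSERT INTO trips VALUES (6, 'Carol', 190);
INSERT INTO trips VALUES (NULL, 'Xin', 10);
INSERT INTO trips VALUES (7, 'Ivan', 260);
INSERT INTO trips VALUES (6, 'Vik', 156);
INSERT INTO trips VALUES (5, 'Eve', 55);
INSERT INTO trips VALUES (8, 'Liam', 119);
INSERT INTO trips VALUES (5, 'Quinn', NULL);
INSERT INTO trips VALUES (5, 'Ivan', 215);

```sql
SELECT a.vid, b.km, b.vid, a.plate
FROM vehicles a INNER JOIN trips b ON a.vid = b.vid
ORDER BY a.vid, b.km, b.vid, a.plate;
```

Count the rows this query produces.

8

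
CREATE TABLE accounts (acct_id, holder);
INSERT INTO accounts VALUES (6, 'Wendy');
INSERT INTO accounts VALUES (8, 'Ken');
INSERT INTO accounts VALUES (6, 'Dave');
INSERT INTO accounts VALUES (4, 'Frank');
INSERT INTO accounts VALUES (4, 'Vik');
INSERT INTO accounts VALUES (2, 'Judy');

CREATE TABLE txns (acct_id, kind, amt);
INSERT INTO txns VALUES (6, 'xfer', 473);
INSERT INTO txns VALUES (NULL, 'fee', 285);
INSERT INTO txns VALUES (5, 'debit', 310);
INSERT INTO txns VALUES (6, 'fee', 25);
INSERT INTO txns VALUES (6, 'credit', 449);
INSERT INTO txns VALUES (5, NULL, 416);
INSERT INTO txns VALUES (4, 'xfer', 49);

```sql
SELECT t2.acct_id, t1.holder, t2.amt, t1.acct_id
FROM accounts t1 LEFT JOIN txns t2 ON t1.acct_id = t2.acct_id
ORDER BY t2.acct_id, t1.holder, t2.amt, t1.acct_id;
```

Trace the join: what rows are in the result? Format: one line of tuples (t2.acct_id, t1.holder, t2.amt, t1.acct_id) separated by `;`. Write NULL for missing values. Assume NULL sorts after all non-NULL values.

(4, Frank, 49, 4); (4, Vik, 49, 4); (6, Dave, 25, 6); (6, Dave, 449, 6); (6, Dave, 473, 6); (6, Wendy, 25, 6); (6, Wendy, 449, 6); (6, Wendy, 473, 6); (NULL, Judy, NULL, 2); (NULL, Ken, NULL, 8)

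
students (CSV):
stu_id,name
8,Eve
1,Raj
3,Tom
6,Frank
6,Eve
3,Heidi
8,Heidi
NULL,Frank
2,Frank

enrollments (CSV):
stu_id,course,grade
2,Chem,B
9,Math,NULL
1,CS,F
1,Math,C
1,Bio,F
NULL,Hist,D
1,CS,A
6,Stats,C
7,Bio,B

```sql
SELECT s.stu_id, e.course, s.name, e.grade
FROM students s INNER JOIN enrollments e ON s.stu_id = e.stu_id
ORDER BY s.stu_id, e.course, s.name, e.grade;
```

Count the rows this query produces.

INNER JOIN keeps only pairs where the ON condition holds.
Matching on s.stu_id = e.stu_id. A NULL in a compared column never satisfies the condition.
- s (stu_id=8) has no partner → excluded.
- s (stu_id=1) pairs with 4 row(s) of e.
- s (stu_id=3) has no partner → excluded.
- s (stu_id=6) pairs with 1 row(s) of e.
- s (stu_id=6) pairs with 1 row(s) of e.
- s (stu_id=3) has no partner → excluded.
- s (stu_id=8) has no partner → excluded.
- s (stu_id=NULL) has no partner → excluded.
- s (stu_id=2) pairs with 1 row(s) of e.
Total: 7 rows.

7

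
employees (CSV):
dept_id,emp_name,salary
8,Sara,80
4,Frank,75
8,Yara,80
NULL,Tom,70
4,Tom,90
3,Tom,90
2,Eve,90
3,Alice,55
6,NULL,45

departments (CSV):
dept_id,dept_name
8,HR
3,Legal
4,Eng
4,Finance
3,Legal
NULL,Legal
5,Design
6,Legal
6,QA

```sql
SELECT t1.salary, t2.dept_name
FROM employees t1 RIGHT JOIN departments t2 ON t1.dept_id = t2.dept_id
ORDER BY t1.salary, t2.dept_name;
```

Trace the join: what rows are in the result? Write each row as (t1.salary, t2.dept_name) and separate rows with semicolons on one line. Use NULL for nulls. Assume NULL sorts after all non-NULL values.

RIGHT JOIN keeps every row from `departments`; unmatched rows get NULL for `employees`'s columns.
Matching on t1.dept_id = t2.dept_id. A NULL in a compared column never satisfies the condition.
- t1[0] dept_id=8 → 1 match(es) in t2 → 1 row(s).
- t1[1] dept_id=4 → 2 match(es) in t2 → 2 row(s).
- t1[2] dept_id=8 → 1 match(es) in t2 → 1 row(s).
- t1[3] dept_id=NULL → no match.
- t1[4] dept_id=4 → 2 match(es) in t2 → 2 row(s).
- t1[5] dept_id=3 → 2 match(es) in t2 → 2 row(s).
- t1[6] dept_id=2 → no match.
- t1[7] dept_id=3 → 2 match(es) in t2 → 2 row(s).
- t1[8] dept_id=6 → 2 match(es) in t2 → 2 row(s).
- 2 row(s) from t2 found no t1 partner → padded with NULL.

(45, Legal); (45, QA); (55, Legal); (55, Legal); (75, Eng); (75, Finance); (80, HR); (80, HR); (90, Eng); (90, Finance); (90, Legal); (90, Legal); (NULL, Design); (NULL, Legal)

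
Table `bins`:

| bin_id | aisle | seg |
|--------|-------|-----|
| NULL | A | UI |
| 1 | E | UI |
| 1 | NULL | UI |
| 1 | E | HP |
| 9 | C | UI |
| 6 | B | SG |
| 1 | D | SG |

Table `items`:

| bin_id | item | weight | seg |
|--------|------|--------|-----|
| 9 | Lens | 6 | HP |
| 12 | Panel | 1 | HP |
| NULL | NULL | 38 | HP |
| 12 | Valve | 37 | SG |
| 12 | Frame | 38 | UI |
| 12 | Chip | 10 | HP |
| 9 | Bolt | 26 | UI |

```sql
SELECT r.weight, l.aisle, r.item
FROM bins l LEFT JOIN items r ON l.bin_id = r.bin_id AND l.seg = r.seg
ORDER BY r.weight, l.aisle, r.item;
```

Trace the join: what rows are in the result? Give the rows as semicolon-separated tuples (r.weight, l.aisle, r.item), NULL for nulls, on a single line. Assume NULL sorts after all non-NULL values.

(26, C, Bolt); (NULL, A, NULL); (NULL, B, NULL); (NULL, D, NULL); (NULL, E, NULL); (NULL, E, NULL); (NULL, NULL, NULL)

LEFT JOIN keeps every row from `bins`; unmatched rows get NULL for `items`'s columns.
Matching on l.bin_id = r.bin_id AND l.seg = r.seg. A NULL in a compared column never satisfies the condition.
- l row (bin_id=NULL, seg=UI): no match → kept, r columns NULL.
- l row (bin_id=1, seg=UI): no match → kept, r columns NULL.
- l row (bin_id=1, seg=UI): no match → kept, r columns NULL.
- l row (bin_id=1, seg=HP): no match → kept, r columns NULL.
- l row (bin_id=9, seg=UI): matches 1 r row(s) → 1 output row(s).
- l row (bin_id=6, seg=SG): no match → kept, r columns NULL.
- l row (bin_id=1, seg=SG): no match → kept, r columns NULL.
After projecting and ordering:
r.weight | l.aisle | r.item
26 | C | Bolt
NULL | A | NULL
NULL | B | NULL
NULL | D | NULL
NULL | E | NULL
NULL | E | NULL
NULL | NULL | NULL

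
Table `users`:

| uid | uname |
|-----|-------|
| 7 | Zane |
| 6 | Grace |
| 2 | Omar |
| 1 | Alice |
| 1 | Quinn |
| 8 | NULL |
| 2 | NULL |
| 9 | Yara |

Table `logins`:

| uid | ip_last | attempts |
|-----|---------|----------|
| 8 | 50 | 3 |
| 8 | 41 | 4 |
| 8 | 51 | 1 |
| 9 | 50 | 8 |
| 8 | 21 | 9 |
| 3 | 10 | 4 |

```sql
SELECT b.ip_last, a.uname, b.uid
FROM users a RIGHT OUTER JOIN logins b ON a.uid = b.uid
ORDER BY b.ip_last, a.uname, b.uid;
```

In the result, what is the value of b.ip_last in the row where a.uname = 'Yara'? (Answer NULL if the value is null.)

RIGHT JOIN keeps every row from `logins`; unmatched rows get NULL for `users`'s columns.
Matching on a.uid = b.uid.
- a[0] uid=7 → no match.
- a[1] uid=6 → no match.
- a[2] uid=2 → no match.
- a[3] uid=1 → no match.
- a[4] uid=1 → no match.
- a[5] uid=8 → 4 match(es) in b → 4 row(s).
- a[6] uid=2 → no match.
- a[7] uid=9 → 1 match(es) in b → 1 row(s).
- plus 1 unmatched b row(s), each kept with NULL a columns.

50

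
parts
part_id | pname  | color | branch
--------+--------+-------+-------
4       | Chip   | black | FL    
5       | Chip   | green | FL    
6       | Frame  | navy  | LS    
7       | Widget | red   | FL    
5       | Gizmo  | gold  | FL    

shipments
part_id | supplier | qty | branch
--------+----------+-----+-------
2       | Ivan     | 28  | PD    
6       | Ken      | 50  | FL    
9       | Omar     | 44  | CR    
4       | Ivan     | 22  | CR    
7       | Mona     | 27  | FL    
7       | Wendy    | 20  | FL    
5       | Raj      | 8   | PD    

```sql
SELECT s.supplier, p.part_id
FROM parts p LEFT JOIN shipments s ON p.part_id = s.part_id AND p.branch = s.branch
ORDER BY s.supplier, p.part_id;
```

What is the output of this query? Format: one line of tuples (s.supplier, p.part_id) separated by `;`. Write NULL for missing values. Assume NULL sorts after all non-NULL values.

(Mona, 7); (Wendy, 7); (NULL, 4); (NULL, 5); (NULL, 5); (NULL, 6)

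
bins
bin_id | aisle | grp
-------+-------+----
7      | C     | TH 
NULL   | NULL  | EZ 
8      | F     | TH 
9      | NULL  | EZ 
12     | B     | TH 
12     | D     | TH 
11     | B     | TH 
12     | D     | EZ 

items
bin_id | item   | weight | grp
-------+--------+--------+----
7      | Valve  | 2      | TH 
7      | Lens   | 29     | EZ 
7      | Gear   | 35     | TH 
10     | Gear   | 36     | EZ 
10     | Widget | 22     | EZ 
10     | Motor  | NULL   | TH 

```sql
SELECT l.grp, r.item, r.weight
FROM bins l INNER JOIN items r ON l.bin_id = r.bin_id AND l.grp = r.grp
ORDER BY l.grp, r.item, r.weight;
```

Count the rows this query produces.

2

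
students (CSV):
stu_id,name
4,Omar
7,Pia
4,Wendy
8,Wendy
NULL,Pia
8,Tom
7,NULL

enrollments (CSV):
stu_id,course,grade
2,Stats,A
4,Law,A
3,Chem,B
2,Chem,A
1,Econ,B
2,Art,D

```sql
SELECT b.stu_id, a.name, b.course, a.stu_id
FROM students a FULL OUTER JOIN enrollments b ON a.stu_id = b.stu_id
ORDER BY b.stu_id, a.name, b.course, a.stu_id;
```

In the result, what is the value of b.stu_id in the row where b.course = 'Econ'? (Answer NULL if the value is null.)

1

FULL OUTER JOIN keeps every row from both sides; unmatched rows get NULL for the other side's columns.
Matching on a.stu_id = b.stu_id. A NULL in a compared column never satisfies the condition.
- a[0] stu_id=4 → 1 match(es) in b → 1 row(s).
- a[1] stu_id=7 → no match; kept with NULLs on the b side.
- a[2] stu_id=4 → 1 match(es) in b → 1 row(s).
- a[3] stu_id=8 → no match; kept with NULLs on the b side.
- a[4] stu_id=NULL → no match; kept with NULLs on the b side.
- a[5] stu_id=8 → no match; kept with NULLs on the b side.
- a[6] stu_id=7 → no match; kept with NULLs on the b side.
- 5 b row(s) had no a match → kept, a columns NULL.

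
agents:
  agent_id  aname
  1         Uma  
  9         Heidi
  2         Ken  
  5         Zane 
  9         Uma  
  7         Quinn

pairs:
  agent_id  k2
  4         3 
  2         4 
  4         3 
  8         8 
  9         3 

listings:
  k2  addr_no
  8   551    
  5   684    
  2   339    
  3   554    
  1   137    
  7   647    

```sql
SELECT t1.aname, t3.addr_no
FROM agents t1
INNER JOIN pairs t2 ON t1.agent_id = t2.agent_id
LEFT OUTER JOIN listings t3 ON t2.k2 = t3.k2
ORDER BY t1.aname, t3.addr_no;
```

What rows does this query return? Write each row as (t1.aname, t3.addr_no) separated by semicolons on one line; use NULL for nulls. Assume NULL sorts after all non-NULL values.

Evaluate left to right. First `agents t1 INNER JOIN pairs t2` on agent_id: 3 row(s).
Then LEFT JOIN `listings t3` on k2: each of those 3 rows is kept; rows whose t2.k2 has no match in t3 get NULL for t3's columns.

(Heidi, 554); (Ken, NULL); (Uma, 554)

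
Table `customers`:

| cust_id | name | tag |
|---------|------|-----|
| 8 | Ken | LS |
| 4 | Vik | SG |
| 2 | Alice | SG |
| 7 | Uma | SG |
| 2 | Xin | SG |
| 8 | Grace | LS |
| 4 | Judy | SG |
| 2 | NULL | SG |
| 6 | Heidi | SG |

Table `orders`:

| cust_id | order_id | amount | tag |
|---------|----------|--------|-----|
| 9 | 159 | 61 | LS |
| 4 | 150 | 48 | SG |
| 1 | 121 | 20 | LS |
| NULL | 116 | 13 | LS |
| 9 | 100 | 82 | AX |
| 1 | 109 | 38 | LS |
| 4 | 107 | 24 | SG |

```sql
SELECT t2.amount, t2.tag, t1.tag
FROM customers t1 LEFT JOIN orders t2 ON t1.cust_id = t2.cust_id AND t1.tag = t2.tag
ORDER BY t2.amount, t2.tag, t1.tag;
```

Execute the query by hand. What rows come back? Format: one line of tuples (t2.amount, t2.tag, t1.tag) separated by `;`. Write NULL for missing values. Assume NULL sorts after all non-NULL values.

(24, SG, SG); (24, SG, SG); (48, SG, SG); (48, SG, SG); (NULL, NULL, LS); (NULL, NULL, LS); (NULL, NULL, SG); (NULL, NULL, SG); (NULL, NULL, SG); (NULL, NULL, SG); (NULL, NULL, SG)

LEFT JOIN keeps every row from `customers`; unmatched rows get NULL for `orders`'s columns.
Matching on t1.cust_id = t2.cust_id AND t1.tag = t2.tag. A NULL in a compared column never satisfies the condition.
- t1 (cust_id=8, tag=LS) has no partner → padded with NULL.
- t1 (cust_id=4, tag=SG) pairs with 2 row(s) of t2.
- t1 (cust_id=2, tag=SG) has no partner → padded with NULL.
- t1 (cust_id=7, tag=SG) has no partner → padded with NULL.
- t1 (cust_id=2, tag=SG) has no partner → padded with NULL.
- t1 (cust_id=8, tag=LS) has no partner → padded with NULL.
- t1 (cust_id=4, tag=SG) pairs with 2 row(s) of t2.
- t1 (cust_id=2, tag=SG) has no partner → padded with NULL.
- t1 (cust_id=6, tag=SG) has no partner → padded with NULL.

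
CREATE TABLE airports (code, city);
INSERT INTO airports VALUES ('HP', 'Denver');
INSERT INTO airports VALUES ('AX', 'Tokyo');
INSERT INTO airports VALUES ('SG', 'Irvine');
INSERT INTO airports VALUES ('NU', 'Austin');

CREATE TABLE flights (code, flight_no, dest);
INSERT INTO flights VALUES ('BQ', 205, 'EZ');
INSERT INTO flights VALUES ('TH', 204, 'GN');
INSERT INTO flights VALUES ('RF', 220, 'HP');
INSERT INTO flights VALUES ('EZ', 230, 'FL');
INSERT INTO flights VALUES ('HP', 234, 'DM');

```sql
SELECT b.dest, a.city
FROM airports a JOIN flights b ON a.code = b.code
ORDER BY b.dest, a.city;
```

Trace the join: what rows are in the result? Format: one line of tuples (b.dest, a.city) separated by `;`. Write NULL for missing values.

(DM, Denver)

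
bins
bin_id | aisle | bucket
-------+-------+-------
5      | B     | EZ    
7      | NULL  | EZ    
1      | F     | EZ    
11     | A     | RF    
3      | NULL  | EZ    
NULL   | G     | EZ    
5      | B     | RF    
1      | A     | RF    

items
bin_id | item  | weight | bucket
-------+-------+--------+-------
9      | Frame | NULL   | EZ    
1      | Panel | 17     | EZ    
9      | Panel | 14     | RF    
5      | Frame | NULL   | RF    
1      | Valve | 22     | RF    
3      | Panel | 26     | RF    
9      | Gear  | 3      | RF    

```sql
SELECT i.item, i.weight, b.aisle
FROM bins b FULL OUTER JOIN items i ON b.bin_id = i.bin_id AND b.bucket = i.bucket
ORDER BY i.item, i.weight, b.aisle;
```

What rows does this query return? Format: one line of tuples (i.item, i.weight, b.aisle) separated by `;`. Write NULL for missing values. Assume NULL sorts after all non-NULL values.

(Frame, NULL, B); (Frame, NULL, NULL); (Gear, 3, NULL); (Panel, 14, NULL); (Panel, 17, F); (Panel, 26, NULL); (Valve, 22, A); (NULL, NULL, A); (NULL, NULL, B); (NULL, NULL, G); (NULL, NULL, NULL); (NULL, NULL, NULL)

FULL OUTER JOIN keeps every row from both sides; unmatched rows get NULL for the other side's columns.
Matching on b.bin_id = i.bin_id AND b.bucket = i.bucket. A NULL in a compared column never satisfies the condition.
- bin_id=5, bucket=EZ: no i row matches, row kept with i columns NULL.
- bin_id=7, bucket=EZ: no i row matches, row kept with i columns NULL.
- bin_id=1, bucket=EZ: 1 matching i row(s), so 1 row(s) emitted.
- bin_id=11, bucket=RF: no i row matches, row kept with i columns NULL.
- bin_id=3, bucket=EZ: no i row matches, row kept with i columns NULL.
- bin_id=NULL, bucket=EZ: no i row matches, row kept with i columns NULL.
- bin_id=5, bucket=RF: 1 matching i row(s), so 1 row(s) emitted.
- bin_id=1, bucket=RF: 1 matching i row(s), so 1 row(s) emitted.
- plus 4 unmatched i row(s), each kept with NULL b columns.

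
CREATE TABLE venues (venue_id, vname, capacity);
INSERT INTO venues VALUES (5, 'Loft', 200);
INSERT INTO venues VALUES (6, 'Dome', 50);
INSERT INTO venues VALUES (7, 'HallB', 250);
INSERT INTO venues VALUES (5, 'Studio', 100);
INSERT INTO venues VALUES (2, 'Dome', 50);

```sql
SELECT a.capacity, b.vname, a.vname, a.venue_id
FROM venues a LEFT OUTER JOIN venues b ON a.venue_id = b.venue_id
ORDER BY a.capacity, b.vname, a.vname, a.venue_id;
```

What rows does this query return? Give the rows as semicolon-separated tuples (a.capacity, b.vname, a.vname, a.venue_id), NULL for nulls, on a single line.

LEFT JOIN keeps every row from `venues a`; unmatched rows get NULL for `venues b`'s columns.
Matching on a.venue_id = b.venue_id.
Matched pairs: 7; unmatched a rows kept: 0.

(50, Dome, Dome, 2); (50, Dome, Dome, 6); (100, Loft, Studio, 5); (100, Studio, Studio, 5); (200, Loft, Loft, 5); (200, Studio, Loft, 5); (250, HallB, HallB, 7)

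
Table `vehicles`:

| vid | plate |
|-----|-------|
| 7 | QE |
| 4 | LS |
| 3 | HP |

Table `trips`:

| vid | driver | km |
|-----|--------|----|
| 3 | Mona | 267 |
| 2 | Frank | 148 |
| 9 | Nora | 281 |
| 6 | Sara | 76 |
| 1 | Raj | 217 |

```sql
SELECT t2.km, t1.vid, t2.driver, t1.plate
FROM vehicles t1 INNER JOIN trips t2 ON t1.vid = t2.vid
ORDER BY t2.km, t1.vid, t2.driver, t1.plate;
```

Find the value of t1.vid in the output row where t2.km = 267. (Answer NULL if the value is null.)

INNER JOIN keeps only pairs where the ON condition holds.
Matching on t1.vid = t2.vid.
Matched pairs: 1.

3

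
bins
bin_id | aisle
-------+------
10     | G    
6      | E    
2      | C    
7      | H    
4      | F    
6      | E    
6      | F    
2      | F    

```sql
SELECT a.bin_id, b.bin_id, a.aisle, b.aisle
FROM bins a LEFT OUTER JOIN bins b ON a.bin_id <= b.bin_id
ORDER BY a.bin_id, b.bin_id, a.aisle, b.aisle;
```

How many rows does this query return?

40

LEFT JOIN keeps every row from `bins a`; unmatched rows get NULL for `bins b`'s columns.
Matching on a.bin_id <= b.bin_id.
- bin_id=10: 1 matching b row(s), so 1 row(s) emitted.
- bin_id=6: 5 matching b row(s), so 5 row(s) emitted.
- bin_id=2: 8 matching b row(s), so 8 row(s) emitted.
- bin_id=7: 2 matching b row(s), so 2 row(s) emitted.
- bin_id=4: 6 matching b row(s), so 6 row(s) emitted.
- bin_id=6: 5 matching b row(s), so 5 row(s) emitted.
- bin_id=6: 5 matching b row(s), so 5 row(s) emitted.
- bin_id=2: 8 matching b row(s), so 8 row(s) emitted.
Total: 40 rows.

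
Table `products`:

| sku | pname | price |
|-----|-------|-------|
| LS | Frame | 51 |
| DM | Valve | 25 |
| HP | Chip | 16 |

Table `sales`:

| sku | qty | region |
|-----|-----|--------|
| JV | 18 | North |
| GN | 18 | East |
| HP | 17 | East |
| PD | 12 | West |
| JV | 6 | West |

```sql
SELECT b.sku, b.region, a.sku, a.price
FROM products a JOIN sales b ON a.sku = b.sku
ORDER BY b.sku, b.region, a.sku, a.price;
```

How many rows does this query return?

1

INNER JOIN keeps only pairs where the ON condition holds.
Matching on a.sku = b.sku.
- a[0] sku=LS → no match; dropped.
- a[1] sku=DM → no match; dropped.
- a[2] sku=HP → 1 match(es) in b → 1 row(s).
Total: 1 rows.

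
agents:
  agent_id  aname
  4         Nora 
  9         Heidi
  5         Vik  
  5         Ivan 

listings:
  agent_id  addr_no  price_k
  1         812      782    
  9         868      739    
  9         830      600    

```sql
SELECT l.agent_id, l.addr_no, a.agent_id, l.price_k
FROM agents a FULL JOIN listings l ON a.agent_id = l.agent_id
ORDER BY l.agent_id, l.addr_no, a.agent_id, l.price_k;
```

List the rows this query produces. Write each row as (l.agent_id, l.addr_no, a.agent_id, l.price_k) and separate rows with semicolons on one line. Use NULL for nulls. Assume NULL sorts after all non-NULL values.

(1, 812, NULL, 782); (9, 830, 9, 600); (9, 868, 9, 739); (NULL, NULL, 4, NULL); (NULL, NULL, 5, NULL); (NULL, NULL, 5, NULL)

FULL OUTER JOIN keeps every row from both sides; unmatched rows get NULL for the other side's columns.
Matching on a.agent_id = l.agent_id.
Matched pairs: 2; unmatched a rows kept: 3; unmatched l rows kept: 1.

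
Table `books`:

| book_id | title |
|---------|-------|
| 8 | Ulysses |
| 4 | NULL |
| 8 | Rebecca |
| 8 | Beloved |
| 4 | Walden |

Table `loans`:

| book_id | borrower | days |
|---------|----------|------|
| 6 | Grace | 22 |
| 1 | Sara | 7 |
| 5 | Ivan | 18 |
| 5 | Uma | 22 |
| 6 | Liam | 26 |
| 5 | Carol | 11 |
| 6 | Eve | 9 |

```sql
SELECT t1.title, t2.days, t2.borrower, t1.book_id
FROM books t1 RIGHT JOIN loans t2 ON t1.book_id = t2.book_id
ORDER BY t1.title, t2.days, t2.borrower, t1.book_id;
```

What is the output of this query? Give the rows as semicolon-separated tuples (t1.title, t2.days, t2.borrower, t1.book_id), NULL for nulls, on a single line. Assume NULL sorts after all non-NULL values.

(NULL, 7, Sara, NULL); (NULL, 9, Eve, NULL); (NULL, 11, Carol, NULL); (NULL, 18, Ivan, NULL); (NULL, 22, Grace, NULL); (NULL, 22, Uma, NULL); (NULL, 26, Liam, NULL)

RIGHT JOIN keeps every row from `loans`; unmatched rows get NULL for `books`'s columns.
Matching on t1.book_id = t2.book_id.
Matched pairs: 0; unmatched t2 rows kept: 7.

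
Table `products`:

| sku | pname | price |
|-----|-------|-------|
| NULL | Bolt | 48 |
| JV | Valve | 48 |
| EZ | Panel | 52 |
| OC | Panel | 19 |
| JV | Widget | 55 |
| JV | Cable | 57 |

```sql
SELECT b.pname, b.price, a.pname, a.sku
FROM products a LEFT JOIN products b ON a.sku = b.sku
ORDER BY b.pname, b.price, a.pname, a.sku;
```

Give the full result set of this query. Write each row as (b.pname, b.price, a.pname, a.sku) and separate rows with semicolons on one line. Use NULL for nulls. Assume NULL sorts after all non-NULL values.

(Cable, 57, Cable, JV); (Cable, 57, Valve, JV); (Cable, 57, Widget, JV); (Panel, 19, Panel, OC); (Panel, 52, Panel, EZ); (Valve, 48, Cable, JV); (Valve, 48, Valve, JV); (Valve, 48, Widget, JV); (Widget, 55, Cable, JV); (Widget, 55, Valve, JV); (Widget, 55, Widget, JV); (NULL, NULL, Bolt, NULL)

LEFT JOIN keeps every row from `products a`; unmatched rows get NULL for `products b`'s columns.
Matching on a.sku = b.sku. A NULL in a compared column never satisfies the condition.
- a (sku=NULL) has no partner → padded with NULL.
- a (sku=JV) pairs with 3 row(s) of b.
- a (sku=EZ) pairs with 1 row(s) of b.
- a (sku=OC) pairs with 1 row(s) of b.
- a (sku=JV) pairs with 3 row(s) of b.
- a (sku=JV) pairs with 3 row(s) of b.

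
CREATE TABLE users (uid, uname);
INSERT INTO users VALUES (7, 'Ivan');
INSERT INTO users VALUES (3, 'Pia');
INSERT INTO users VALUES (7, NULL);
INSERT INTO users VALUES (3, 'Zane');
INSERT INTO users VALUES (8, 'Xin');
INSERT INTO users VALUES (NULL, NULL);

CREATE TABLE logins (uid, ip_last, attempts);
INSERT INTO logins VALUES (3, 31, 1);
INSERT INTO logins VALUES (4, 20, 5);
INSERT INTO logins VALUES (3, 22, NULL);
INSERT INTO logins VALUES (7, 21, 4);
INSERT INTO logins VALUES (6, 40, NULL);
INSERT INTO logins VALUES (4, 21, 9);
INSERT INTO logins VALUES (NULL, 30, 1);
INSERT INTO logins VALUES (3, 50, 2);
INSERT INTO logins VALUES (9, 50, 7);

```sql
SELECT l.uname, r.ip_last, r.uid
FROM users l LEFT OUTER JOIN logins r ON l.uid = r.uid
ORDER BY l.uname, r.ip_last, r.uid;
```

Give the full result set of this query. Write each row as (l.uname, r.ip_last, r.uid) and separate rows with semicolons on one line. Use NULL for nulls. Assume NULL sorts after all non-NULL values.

(Ivan, 21, 7); (Pia, 22, 3); (Pia, 31, 3); (Pia, 50, 3); (Xin, NULL, NULL); (Zane, 22, 3); (Zane, 31, 3); (Zane, 50, 3); (NULL, 21, 7); (NULL, NULL, NULL)

LEFT JOIN keeps every row from `users`; unmatched rows get NULL for `logins`'s columns.
Matching on l.uid = r.uid. A NULL in a compared column never satisfies the condition.
Matched pairs: 8; unmatched l rows kept: 2.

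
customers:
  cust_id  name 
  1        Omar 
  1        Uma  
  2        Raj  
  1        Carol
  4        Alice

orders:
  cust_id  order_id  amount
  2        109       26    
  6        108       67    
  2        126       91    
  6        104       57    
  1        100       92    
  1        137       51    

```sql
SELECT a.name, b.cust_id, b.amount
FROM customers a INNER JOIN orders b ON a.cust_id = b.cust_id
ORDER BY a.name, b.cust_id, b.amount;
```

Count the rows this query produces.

8

INNER JOIN keeps only pairs where the ON condition holds.
Matching on a.cust_id = b.cust_id.
- cust_id=1: 2 matching b row(s), so 2 row(s) emitted.
- cust_id=1: 2 matching b row(s), so 2 row(s) emitted.
- cust_id=2: 2 matching b row(s), so 2 row(s) emitted.
- cust_id=1: 2 matching b row(s), so 2 row(s) emitted.
- cust_id=4: no matching b row, dropped.
Total: 8 rows.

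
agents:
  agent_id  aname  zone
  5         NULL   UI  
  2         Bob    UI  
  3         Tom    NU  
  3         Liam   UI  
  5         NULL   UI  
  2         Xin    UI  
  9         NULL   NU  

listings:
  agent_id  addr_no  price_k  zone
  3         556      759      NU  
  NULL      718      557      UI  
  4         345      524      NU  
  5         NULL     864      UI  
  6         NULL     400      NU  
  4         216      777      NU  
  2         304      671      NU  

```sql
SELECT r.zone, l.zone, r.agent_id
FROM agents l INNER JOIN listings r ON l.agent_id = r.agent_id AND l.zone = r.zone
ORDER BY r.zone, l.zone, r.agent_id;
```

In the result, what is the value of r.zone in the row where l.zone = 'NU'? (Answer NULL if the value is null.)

INNER JOIN keeps only pairs where the ON condition holds.
Matching on l.agent_id = r.agent_id AND l.zone = r.zone. A NULL in a compared column never satisfies the condition.
- l[0] agent_id=5, zone=UI → 1 match(es) in r → 1 row(s).
- l[1] agent_id=2, zone=UI → no match; dropped.
- l[2] agent_id=3, zone=NU → 1 match(es) in r → 1 row(s).
- l[3] agent_id=3, zone=UI → no match; dropped.
- l[4] agent_id=5, zone=UI → 1 match(es) in r → 1 row(s).
- l[5] agent_id=2, zone=UI → no match; dropped.
- l[6] agent_id=9, zone=NU → no match; dropped.

NU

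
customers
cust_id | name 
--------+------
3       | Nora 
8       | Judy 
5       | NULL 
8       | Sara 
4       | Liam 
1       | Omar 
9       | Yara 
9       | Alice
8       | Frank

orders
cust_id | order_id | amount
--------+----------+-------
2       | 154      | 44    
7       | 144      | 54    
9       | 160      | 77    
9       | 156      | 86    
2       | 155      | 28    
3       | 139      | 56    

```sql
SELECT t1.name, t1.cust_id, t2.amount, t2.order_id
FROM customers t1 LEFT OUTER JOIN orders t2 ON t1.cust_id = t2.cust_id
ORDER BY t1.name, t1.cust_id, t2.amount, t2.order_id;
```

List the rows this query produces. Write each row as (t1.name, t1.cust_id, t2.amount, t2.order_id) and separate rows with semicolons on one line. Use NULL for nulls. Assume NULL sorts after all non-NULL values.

LEFT JOIN keeps every row from `customers`; unmatched rows get NULL for `orders`'s columns.
Matching on t1.cust_id = t2.cust_id.
- cust_id=3: 1 matching t2 row(s), so 1 row(s) emitted.
- cust_id=8: no t2 row matches, row kept with t2 columns NULL.
- cust_id=5: no t2 row matches, row kept with t2 columns NULL.
- cust_id=8: no t2 row matches, row kept with t2 columns NULL.
- cust_id=4: no t2 row matches, row kept with t2 columns NULL.
- cust_id=1: no t2 row matches, row kept with t2 columns NULL.
- cust_id=9: 2 matching t2 row(s), so 2 row(s) emitted.
- cust_id=9: 2 matching t2 row(s), so 2 row(s) emitted.
- cust_id=8: no t2 row matches, row kept with t2 columns NULL.

(Alice, 9, 77, 160); (Alice, 9, 86, 156); (Frank, 8, NULL, NULL); (Judy, 8, NULL, NULL); (Liam, 4, NULL, NULL); (Nora, 3, 56, 139); (Omar, 1, NULL, NULL); (Sara, 8, NULL, NULL); (Yara, 9, 77, 160); (Yara, 9, 86, 156); (NULL, 5, NULL, NULL)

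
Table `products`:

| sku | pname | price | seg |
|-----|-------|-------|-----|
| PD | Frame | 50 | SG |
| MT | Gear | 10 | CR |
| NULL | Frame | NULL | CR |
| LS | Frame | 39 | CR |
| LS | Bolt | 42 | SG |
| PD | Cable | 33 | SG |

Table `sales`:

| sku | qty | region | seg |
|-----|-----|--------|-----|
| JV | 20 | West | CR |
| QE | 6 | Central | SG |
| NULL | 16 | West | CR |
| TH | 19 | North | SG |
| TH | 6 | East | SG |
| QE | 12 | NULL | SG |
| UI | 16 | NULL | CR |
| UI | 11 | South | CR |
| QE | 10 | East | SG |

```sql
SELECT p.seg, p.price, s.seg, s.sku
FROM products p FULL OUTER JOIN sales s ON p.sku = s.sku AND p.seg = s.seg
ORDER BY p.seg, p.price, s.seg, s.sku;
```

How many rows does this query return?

15

FULL OUTER JOIN keeps every row from both sides; unmatched rows get NULL for the other side's columns.
Matching on p.sku = s.sku AND p.seg = s.seg. A NULL in a compared column never satisfies the condition.
- sku=PD, seg=SG: no s row matches, row kept with s columns NULL.
- sku=MT, seg=CR: no s row matches, row kept with s columns NULL.
- sku=NULL, seg=CR: no s row matches, row kept with s columns NULL.
- sku=LS, seg=CR: no s row matches, row kept with s columns NULL.
- sku=LS, seg=SG: no s row matches, row kept with s columns NULL.
- sku=PD, seg=SG: no s row matches, row kept with s columns NULL.
- plus 9 unmatched s row(s), each kept with NULL p columns.
Total: 0 matched + 15 padded = 15 rows.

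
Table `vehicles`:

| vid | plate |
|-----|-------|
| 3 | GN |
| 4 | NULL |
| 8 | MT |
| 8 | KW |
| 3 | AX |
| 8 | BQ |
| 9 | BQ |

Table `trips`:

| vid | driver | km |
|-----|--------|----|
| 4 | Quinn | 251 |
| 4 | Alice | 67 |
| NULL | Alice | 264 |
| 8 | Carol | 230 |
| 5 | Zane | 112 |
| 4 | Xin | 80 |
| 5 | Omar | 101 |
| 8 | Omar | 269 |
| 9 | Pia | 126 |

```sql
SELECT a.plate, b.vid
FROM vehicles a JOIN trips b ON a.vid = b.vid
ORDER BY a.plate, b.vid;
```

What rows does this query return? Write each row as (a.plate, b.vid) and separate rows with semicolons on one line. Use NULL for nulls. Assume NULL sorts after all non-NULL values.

INNER JOIN keeps only pairs where the ON condition holds.
Matching on a.vid = b.vid. A NULL in a compared column never satisfies the condition.
- a row (vid=3): no match → dropped.
- a row (vid=4): matches 3 b row(s) → 3 output row(s).
- a row (vid=8): matches 2 b row(s) → 2 output row(s).
- a row (vid=8): matches 2 b row(s) → 2 output row(s).
- a row (vid=3): no match → dropped.
- a row (vid=8): matches 2 b row(s) → 2 output row(s).
- a row (vid=9): matches 1 b row(s) → 1 output row(s).
After projecting and ordering:
a.plate | b.vid
BQ | 8
BQ | 8
BQ | 9
KW | 8
KW | 8
MT | 8
MT | 8
NULL | 4
NULL | 4
NULL | 4

(BQ, 8); (BQ, 8); (BQ, 9); (KW, 8); (KW, 8); (MT, 8); (MT, 8); (NULL, 4); (NULL, 4); (NULL, 4)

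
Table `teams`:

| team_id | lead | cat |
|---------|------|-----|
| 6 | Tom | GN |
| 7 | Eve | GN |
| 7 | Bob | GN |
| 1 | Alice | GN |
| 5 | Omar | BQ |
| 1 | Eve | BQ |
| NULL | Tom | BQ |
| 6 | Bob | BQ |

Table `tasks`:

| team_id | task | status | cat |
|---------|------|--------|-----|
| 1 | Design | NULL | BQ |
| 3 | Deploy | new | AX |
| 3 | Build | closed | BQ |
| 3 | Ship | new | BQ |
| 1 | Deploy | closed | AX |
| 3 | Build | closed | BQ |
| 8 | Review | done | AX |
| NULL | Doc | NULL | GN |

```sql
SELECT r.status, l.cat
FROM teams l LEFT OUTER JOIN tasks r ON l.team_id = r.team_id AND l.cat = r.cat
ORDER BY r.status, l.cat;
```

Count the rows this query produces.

LEFT JOIN keeps every row from `teams`; unmatched rows get NULL for `tasks`'s columns.
Matching on l.team_id = r.team_id AND l.cat = r.cat. A NULL in a compared column never satisfies the condition.
- team_id=6, cat=GN: no r row matches, row kept with r columns NULL.
- team_id=7, cat=GN: no r row matches, row kept with r columns NULL.
- team_id=7, cat=GN: no r row matches, row kept with r columns NULL.
- team_id=1, cat=GN: no r row matches, row kept with r columns NULL.
- team_id=5, cat=BQ: no r row matches, row kept with r columns NULL.
- team_id=1, cat=BQ: 1 matching r row(s), so 1 row(s) emitted.
- team_id=NULL, cat=BQ: no r row matches, row kept with r columns NULL.
- team_id=6, cat=BQ: no r row matches, row kept with r columns NULL.
Total: 1 matched + 7 padded = 8 rows.

8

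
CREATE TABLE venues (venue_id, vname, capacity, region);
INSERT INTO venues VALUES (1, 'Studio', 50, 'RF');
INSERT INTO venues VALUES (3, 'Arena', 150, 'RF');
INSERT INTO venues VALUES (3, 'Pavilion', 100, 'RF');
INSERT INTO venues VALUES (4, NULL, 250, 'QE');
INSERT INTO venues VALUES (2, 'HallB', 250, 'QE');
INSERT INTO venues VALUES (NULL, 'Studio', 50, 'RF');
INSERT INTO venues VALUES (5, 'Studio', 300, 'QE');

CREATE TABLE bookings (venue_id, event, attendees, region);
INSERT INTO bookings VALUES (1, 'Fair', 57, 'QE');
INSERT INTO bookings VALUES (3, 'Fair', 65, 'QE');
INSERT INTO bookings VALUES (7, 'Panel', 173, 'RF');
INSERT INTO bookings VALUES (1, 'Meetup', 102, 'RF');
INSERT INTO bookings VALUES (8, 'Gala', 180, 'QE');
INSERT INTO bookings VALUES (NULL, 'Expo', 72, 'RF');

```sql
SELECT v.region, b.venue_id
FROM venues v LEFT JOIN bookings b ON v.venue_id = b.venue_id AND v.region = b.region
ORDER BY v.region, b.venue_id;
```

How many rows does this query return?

7

LEFT JOIN keeps every row from `venues`; unmatched rows get NULL for `bookings`'s columns.
Matching on v.venue_id = b.venue_id AND v.region = b.region. A NULL in a compared column never satisfies the condition.
- venue_id=1, region=RF: 1 matching b row(s), so 1 row(s) emitted.
- venue_id=3, region=RF: no b row matches, row kept with b columns NULL.
- venue_id=3, region=RF: no b row matches, row kept with b columns NULL.
- venue_id=4, region=QE: no b row matches, row kept with b columns NULL.
- venue_id=2, region=QE: no b row matches, row kept with b columns NULL.
- venue_id=NULL, region=RF: no b row matches, row kept with b columns NULL.
- venue_id=5, region=QE: no b row matches, row kept with b columns NULL.
Total: 1 matched + 6 padded = 7 rows.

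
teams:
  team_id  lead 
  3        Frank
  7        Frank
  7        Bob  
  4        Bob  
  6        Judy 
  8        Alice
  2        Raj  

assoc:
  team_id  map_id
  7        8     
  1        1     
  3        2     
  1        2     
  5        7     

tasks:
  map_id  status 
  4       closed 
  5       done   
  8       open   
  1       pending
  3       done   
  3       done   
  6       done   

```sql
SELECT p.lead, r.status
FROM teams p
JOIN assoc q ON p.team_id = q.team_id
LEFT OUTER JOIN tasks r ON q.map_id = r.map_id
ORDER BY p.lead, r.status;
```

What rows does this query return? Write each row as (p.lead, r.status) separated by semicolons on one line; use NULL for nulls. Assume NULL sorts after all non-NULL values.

Evaluate left to right. First `teams p INNER JOIN assoc q` on team_id: 3 row(s).
Then LEFT JOIN `tasks r` on map_id: each of those 3 rows is kept; rows whose q.map_id has no match in r get NULL for r's columns.

(Bob, open); (Frank, open); (Frank, NULL)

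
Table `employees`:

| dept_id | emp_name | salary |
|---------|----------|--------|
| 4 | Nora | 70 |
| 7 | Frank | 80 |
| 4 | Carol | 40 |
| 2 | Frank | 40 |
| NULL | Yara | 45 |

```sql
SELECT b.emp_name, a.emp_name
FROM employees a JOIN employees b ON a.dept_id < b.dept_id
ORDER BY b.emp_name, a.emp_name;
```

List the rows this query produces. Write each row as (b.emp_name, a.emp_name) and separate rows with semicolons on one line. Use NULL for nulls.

INNER JOIN keeps only pairs where the ON condition holds.
Matching on a.dept_id < b.dept_id. A NULL in a compared column never satisfies the condition.
Matched pairs: 5.

(Carol, Frank); (Frank, Carol); (Frank, Frank); (Frank, Nora); (Nora, Frank)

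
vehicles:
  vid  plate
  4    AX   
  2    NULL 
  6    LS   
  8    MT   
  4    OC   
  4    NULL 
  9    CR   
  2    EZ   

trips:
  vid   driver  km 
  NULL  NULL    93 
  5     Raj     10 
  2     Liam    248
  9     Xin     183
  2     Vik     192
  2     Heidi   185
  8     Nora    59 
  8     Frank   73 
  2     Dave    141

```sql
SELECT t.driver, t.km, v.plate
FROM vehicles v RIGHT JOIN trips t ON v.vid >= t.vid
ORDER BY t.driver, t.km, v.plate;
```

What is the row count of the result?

41

RIGHT JOIN keeps every row from `trips`; unmatched rows get NULL for `vehicles`'s columns.
Matching on v.vid >= t.vid. A NULL in a compared column never satisfies the condition.
- v (vid=4) pairs with 4 row(s) of t.
- v (vid=2) pairs with 4 row(s) of t.
- v (vid=6) pairs with 5 row(s) of t.
- v (vid=8) pairs with 7 row(s) of t.
- v (vid=4) pairs with 4 row(s) of t.
- v (vid=4) pairs with 4 row(s) of t.
- v (vid=9) pairs with 8 row(s) of t.
- v (vid=2) pairs with 4 row(s) of t.
- 1 t row(s) had no v match → kept, v columns NULL.
Total: 40 matched + 1 padded = 41 rows.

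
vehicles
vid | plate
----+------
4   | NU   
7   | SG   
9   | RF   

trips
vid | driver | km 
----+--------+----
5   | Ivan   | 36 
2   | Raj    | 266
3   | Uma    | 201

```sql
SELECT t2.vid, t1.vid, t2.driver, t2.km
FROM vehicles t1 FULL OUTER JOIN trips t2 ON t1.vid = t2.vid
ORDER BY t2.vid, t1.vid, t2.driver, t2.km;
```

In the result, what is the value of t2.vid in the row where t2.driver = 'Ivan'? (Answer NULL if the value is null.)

FULL OUTER JOIN keeps every row from both sides; unmatched rows get NULL for the other side's columns.
Matching on t1.vid = t2.vid.
- vid=4: no t2 row matches, row kept with t2 columns NULL.
- vid=7: no t2 row matches, row kept with t2 columns NULL.
- vid=9: no t2 row matches, row kept with t2 columns NULL.
- 3 t2 row(s) had no t1 match → kept, t1 columns NULL.

5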